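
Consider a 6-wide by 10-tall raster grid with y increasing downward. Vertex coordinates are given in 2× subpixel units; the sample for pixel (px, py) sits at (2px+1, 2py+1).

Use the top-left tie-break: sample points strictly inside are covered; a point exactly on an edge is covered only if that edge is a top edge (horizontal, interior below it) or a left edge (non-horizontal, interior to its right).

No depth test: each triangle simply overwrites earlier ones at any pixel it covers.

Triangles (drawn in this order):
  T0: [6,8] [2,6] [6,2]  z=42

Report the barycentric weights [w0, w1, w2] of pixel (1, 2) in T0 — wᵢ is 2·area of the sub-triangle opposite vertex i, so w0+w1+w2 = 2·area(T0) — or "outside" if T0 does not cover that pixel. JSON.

T0:
  2·area = 24
  edge (6, 8)→(2, 6): d=(-4,-2) top-left  bias=+0
  edge (2, 6)→(6, 2): d=(4,-4) top-left  bias=+0
  edge (6, 2)→(6, 8): d=(0,6) right/bottom  bias=-1
    (3,0)@(7, 1): e=[30,0,-6] → ·  [on edge]
    (2,1)@(5, 3): e=[18,0,6] → #  [on edge]
    (3,1)@(7, 3): e=[22,8,-6] → ·
    (1,2)@(3, 5): e=[6,0,18] → #  [on edge]
    (3,2)@(7, 5): e=[14,16,-6] → ·
    (0,3)@(1, 7): e=[-6,0,30] → ·  [on edge]
    (1,3)@(3, 7): e=[-2,8,18] → ·
    (2,3)@(5, 7): e=[2,16,6] → #
    (3,3)@(7, 7): e=[6,24,-6] → ·
    (2,4)@(5, 9): e=[-6,24,6] → ·
  covered (4 px):
    · · · · · ·
    · · # · · ·
    · # # · · ·
    · · # · · ·
    · · · · · ·
    · · · · · ·
    · · · · · ·
    · · · · · ·
    · · · · · ·
    · · · · · ·

Final: [0,18,6]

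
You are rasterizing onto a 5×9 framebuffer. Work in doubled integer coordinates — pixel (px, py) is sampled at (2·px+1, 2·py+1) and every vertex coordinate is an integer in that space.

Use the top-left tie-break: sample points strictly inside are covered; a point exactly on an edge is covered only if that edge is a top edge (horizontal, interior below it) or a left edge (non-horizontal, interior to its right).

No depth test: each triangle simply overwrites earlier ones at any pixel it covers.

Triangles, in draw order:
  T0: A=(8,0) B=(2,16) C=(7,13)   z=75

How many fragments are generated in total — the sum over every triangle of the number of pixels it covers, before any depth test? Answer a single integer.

T0:
  2·area = 62  (B↔C swapped to make it positive)
  edge (8, 0)→(7, 13): d=(-1,13) right/bottom  bias=-1
  edge (7, 13)→(2, 16): d=(-5,3) right/bottom  bias=-1
  edge (2, 16)→(8, 0): d=(6,-16) top-left  bias=+0
    (3,1)@(7, 3): e=[10,50,2] → █
    (4,1)@(9, 3): e=[-16,44,34] → ·
    (3,2)@(7, 5): e=[8,40,14] → █
    (4,2)@(9, 5): e=[-18,34,46] → ·
    (3,3)@(7, 7): e=[6,30,26] → █
    (4,3)@(9, 7): e=[-20,24,58] → ·
    (2,4)@(5, 9): e=[30,26,6] → █
    (4,4)@(9, 9): e=[-22,14,70] → ·
    (2,5)@(5, 11): e=[28,16,18] → █
    (4,5)@(9, 11): e=[-24,4,82] → ·
    (2,6)@(5, 13): e=[26,6,30] → █
    (3,6)@(7, 13): e=[0,0,62] → ·  [on edge]
  covered (9 px):
    · · · · ·
    · · · █ ·
    · · · █ ·
    · · · █ ·
    · · █ █ ·
    · · █ █ ·
    · · █ · ·
    · █ · · ·
    · · · · ·

Final: 9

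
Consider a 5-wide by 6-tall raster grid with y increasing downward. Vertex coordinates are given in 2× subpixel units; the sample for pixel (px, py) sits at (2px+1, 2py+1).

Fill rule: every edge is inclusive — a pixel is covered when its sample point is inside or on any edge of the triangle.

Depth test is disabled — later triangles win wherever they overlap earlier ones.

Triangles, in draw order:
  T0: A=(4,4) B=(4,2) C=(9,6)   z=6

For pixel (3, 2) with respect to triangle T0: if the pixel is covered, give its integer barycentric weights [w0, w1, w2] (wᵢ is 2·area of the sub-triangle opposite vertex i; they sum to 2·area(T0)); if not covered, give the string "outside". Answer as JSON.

T0:
  2·area = 10
  edge (4, 4)→(4, 2): d=(0,-2) inclusive
  edge (4, 2)→(9, 6): d=(5,4) inclusive
  edge (9, 6)→(4, 4): d=(-5,-2) inclusive
    (2,1)@(5, 3): e=[2,1,7] → X
    (3,1)@(7, 3): e=[6,-7,11] → .
    (2,2)@(5, 5): e=[2,11,-3] → .
    (3,2)@(7, 5): e=[6,3,1] → X
    (4,2)@(9, 5): e=[10,-5,5] → .
    (3,3)@(7, 7): e=[6,13,-9] → .
  covered (2 px):
    . . . . .
    . . X . .
    . . . X .
    . . . . .
    . . . . .
    . . . . .

Result: [3,1,6]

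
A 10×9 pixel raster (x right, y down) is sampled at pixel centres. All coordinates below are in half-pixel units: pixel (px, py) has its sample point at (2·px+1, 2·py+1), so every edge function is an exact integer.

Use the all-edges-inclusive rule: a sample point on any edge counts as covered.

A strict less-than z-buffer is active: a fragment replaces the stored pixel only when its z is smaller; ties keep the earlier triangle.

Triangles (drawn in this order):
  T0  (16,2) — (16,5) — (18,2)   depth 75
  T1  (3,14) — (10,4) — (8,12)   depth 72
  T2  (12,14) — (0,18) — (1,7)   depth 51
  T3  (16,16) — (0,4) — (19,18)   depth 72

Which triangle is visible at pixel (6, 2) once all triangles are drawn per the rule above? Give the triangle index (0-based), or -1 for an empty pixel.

T0:
  2·area = 6  (B↔C swapped to make it positive)
  edge (16, 2)→(18, 2): d=(2,0) inclusive
  edge (18, 2)→(16, 5): d=(-2,3) inclusive
  edge (16, 5)→(16, 2): d=(0,-3) inclusive
    (8,1)@(17, 3): e=[2,1,3] → █
    (9,1)@(19, 3): e=[2,-5,9] → ·
    (8,2)@(17, 5): e=[6,-3,3] → ·
  covered (1 px):
    · · · · · · · · · ·
    · · · · · · · · █ ·
    · · · · · · · · · ·
    · · · · · · · · · ·
    · · · · · · · · · ·
    · · · · · · · · · ·
    · · · · · · · · · ·
    · · · · · · · · · ·
    · · · · · · · · · ·
T1:
  2·area = 36
  edge (3, 14)→(10, 4): d=(7,-10) inclusive
  edge (10, 4)→(8, 12): d=(-2,8) inclusive
  edge (8, 12)→(3, 14): d=(-5,2) inclusive
    (4,3)@(9, 7): e=[11,2,23] → █
    (5,3)@(11, 7): e=[31,-14,19] → ·
    (3,4)@(7, 9): e=[5,14,17] → █
    (4,4)@(9, 9): e=[25,-2,13] → ·
    (3,5)@(7, 11): e=[19,10,7] → █
    (4,5)@(9, 11): e=[39,-6,3] → ·
    (2,6)@(5, 13): e=[13,22,1] → █
    (3,6)@(7, 13): e=[33,6,-3] → ·
    (2,7)@(5, 15): e=[27,18,-9] → ·
  covered (4 px):
    · · · · · · · · · ·
    · · · · · · · · · ·
    · · · · · · · · · ·
    · · · · █ · · · · ·
    · · · █ · · · · · ·
    · · · █ · · · · · ·
    · · █ · · · · · · ·
    · · · · · · · · · ·
    · · · · · · · · · ·
T2:
  2·area = 128
  edge (12, 14)→(0, 18): d=(-12,4) inclusive
  edge (0, 18)→(1, 7): d=(1,-11) inclusive
  edge (1, 7)→(12, 14): d=(11,7) inclusive
    (0,3)@(1, 7): e=[128,0,0] → █  [on edge]
    (1,3)@(3, 7): e=[120,22,-14] → ·
    (0,4)@(1, 9): e=[104,2,22] → █
    (1,4)@(3, 9): e=[96,24,8] → █
    (2,4)@(5, 9): e=[88,46,-6] → ·
    (0,5)@(1, 11): e=[80,4,44] → █
    (2,5)@(5, 11): e=[64,48,16] → █
    (3,5)@(7, 11): e=[56,70,2] → █
    (4,5)@(9, 11): e=[48,92,-12] → ·
    (0,6)@(1, 13): e=[56,6,66] → █
    (4,6)@(9, 13): e=[24,94,10] → █
    (5,6)@(11, 13): e=[16,116,-4] → ·
    (7,6)@(15, 13): e=[0,160,-32] → ·  [on edge]
    (4,7)@(9, 15): e=[0,96,32] → █  [on edge]
    (1,8)@(3, 17): e=[0,32,96] → █  [on edge]
  covered (19 px):
    · · · · · · · · · ·
    · · · · · · · · · ·
    · · · · · · · · · ·
    █ · · · · · · · · ·
    █ █ · · · · · · · ·
    █ █ █ █ · · · · · ·
    █ █ █ █ █ · · · · ·
    █ █ █ █ █ · · · · ·
    █ █ · · · · · · · ·
T3:
  2·area = 4
  edge (16, 16)→(0, 4): d=(-16,-12) inclusive
  edge (0, 4)→(19, 18): d=(19,14) inclusive
  edge (19, 18)→(16, 16): d=(-3,-2) inclusive
  covered (0 px):
    · · · · · · · · · ·
    · · · · · · · · · ·
    · · · · · · · · · ·
    · · · · · · · · · ·
    · · · · · · · · · ·
    · · · · · · · · · ·
    · · · · · · · · · ·
    · · · · · · · · · ·
    · · · · · · · · · ·

Z-buffer (winner per pixel, '.' = empty):
  . . . . . . . . . .
  . . . . . . . . 0 .
  . . . . . . . . . .
  2 . . . 1 . . . . .
  2 2 . 1 . . . . . .
  2 2 2 2 . . . . . .
  2 2 2 2 2 . . . . .
  2 2 2 2 2 . . . . .
  2 2 . . . . . . . .

Answer: -1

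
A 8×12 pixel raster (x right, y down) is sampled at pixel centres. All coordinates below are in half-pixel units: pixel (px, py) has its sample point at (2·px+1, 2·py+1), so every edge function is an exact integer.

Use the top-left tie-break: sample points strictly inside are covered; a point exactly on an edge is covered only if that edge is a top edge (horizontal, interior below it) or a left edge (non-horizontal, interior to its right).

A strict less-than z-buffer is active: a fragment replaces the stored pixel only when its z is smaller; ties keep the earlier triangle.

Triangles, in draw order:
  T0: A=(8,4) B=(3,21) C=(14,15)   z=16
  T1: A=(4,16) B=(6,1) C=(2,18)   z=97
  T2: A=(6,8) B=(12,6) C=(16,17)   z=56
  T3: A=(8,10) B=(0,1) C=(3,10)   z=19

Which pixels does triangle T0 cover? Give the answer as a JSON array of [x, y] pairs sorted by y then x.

T0:
  2·area = 157  (B↔C swapped to make it positive)
  edge (8, 4)→(14, 15): d=(6,11) right/bottom  bias=-1
  edge (14, 15)→(3, 21): d=(-11,6) right/bottom  bias=-1
  edge (3, 21)→(8, 4): d=(5,-17) top-left  bias=+0
    (4,3)@(9, 7): e=[7,118,32] → #
    (5,3)@(11, 7): e=[-15,106,66] → ·
    (3,4)@(7, 9): e=[41,108,8] → #
    (5,4)@(11, 9): e=[-3,84,76] → ·
    (3,5)@(7, 11): e=[53,86,18] → #
    (5,5)@(11, 11): e=[9,62,86] → #
    (6,5)@(13, 11): e=[-13,50,120] → ·
    (3,6)@(7, 13): e=[65,64,28] → #
    (6,6)@(13, 13): e=[-1,28,130] → ·
    (2,7)@(5, 15): e=[99,54,4] → #
    (6,7)@(13, 15): e=[11,6,140] → #
    (7,7)@(15, 15): e=[-11,-6,174] → ·
    (1,10)@(3, 21): e=[157,0,0] → ·  [on edge]
  covered (18 px):
    · · · · · · · ·
    · · · · · · · ·
    · · · · · · · ·
    · · · · # · · ·
    · · · # # · · ·
    · · · # # # · ·
    · · · # # # · ·
    · · # # # # # ·
    · · # # # · · ·
    · · # · · · · ·
    · · · · · · · ·
    · · · · · · · ·
T1:
  2·area = 26  (B↔C swapped to make it positive)
  edge (4, 16)→(2, 18): d=(-2,2) right/bottom  bias=-1
  edge (2, 18)→(6, 1): d=(4,-17) top-left  bias=+0
  edge (6, 1)→(4, 16): d=(-2,15) right/bottom  bias=-1
    (7,2)@(15, 5): e=[0,169,-143] → ·  [on edge]
    (2,3)@(5, 7): e=[16,7,3] → #
    (3,3)@(7, 7): e=[12,41,-27] → ·
    (6,3)@(13, 7): e=[0,143,-117] → ·  [on edge]
    (2,4)@(5, 9): e=[12,15,-1] → ·
    (5,4)@(11, 9): e=[0,117,-91] → ·  [on edge]
    (4,5)@(9, 11): e=[0,91,-65] → ·  [on edge]
    (3,6)@(7, 13): e=[0,65,-39] → ·  [on edge]
    (1,7)@(3, 15): e=[4,5,17] → #
    (2,7)@(5, 15): e=[0,39,-13] → ·  [on edge]
    (1,8)@(3, 17): e=[0,13,13] → ·  [on edge]
    (0,9)@(1, 19): e=[0,-13,39] → ·  [on edge]
  covered (2 px):
    · · · · · · · ·
    · · · · · · · ·
    · · · · · · · ·
    · · # · · · · ·
    · · · · · · · ·
    · · · · · · · ·
    · · · · · · · ·
    · # · · · · · ·
    · · · · · · · ·
    · · · · · · · ·
    · · · · · · · ·
    · · · · · · · ·
T2:
  2·area = 74
  edge (6, 8)→(12, 6): d=(6,-2) top-left  bias=+0
  edge (12, 6)→(16, 17): d=(4,11) right/bottom  bias=-1
  edge (16, 17)→(6, 8): d=(-10,-9) top-left  bias=+0
    (7,2)@(15, 5): e=[0,-37,111] → ·  [on edge]
    (4,3)@(9, 7): e=[0,37,37] → #  [on edge]
    (5,3)@(11, 7): e=[4,15,55] → #
    (6,3)@(13, 7): e=[8,-7,73] → ·
    (1,4)@(3, 9): e=[0,111,-37] → ·  [on edge]
    (4,4)@(9, 9): e=[12,45,17] → #
    (6,4)@(13, 9): e=[20,1,53] → #
    (7,4)@(15, 9): e=[24,-21,71] → ·
    (4,5)@(9, 11): e=[24,53,-3] → ·
    (5,5)@(11, 11): e=[28,31,15] → #
    (7,5)@(15, 11): e=[36,-13,51] → ·
    (5,6)@(11, 13): e=[40,39,-5] → ·
  covered (9 px):
    · · · · · · · ·
    · · · · · · · ·
    · · · · · · · ·
    · · · · # # · ·
    · · · · # # # ·
    · · · · · # # ·
    · · · · · · # ·
    · · · · · · · #
    · · · · · · · ·
    · · · · · · · ·
    · · · · · · · ·
    · · · · · · · ·
T3:
  2·area = 45  (B↔C swapped to make it positive)
  edge (8, 10)→(3, 10): d=(-5,0) right/bottom  bias=-1
  edge (3, 10)→(0, 1): d=(-3,-9) top-left  bias=+0
  edge (0, 1)→(8, 10): d=(8,9) right/bottom  bias=-1
    (0,1)@(1, 3): e=[35,3,7] → #
    (1,1)@(3, 3): e=[35,21,-11] → ·
    (0,2)@(1, 5): e=[25,-3,23] → ·
    (1,2)@(3, 5): e=[25,15,5] → #
    (2,2)@(5, 5): e=[25,33,-13] → ·
    (1,3)@(3, 7): e=[15,9,21] → #
    (2,3)@(5, 7): e=[15,27,3] → #
    (3,3)@(7, 7): e=[15,45,-15] → ·
    (1,4)@(3, 9): e=[5,3,37] → #
    (3,4)@(7, 9): e=[5,39,1] → #
    (4,4)@(9, 9): e=[5,57,-17] → ·
    (1,5)@(3, 11): e=[-5,-3,53] → ·
  covered (7 px):
    · · · · · · · ·
    # · · · · · · ·
    · # · · · · · ·
    · # # · · · · ·
    · # # # · · · ·
    · · · · · · · ·
    · · · · · · · ·
    · · · · · · · ·
    · · · · · · · ·
    · · · · · · · ·
    · · · · · · · ·
    · · · · · · · ·

Answer: [[4,3],[3,4],[4,4],[3,5],[4,5],[5,5],[3,6],[4,6],[5,6],[2,7],[3,7],[4,7],[5,7],[6,7],[2,8],[3,8],[4,8],[2,9]]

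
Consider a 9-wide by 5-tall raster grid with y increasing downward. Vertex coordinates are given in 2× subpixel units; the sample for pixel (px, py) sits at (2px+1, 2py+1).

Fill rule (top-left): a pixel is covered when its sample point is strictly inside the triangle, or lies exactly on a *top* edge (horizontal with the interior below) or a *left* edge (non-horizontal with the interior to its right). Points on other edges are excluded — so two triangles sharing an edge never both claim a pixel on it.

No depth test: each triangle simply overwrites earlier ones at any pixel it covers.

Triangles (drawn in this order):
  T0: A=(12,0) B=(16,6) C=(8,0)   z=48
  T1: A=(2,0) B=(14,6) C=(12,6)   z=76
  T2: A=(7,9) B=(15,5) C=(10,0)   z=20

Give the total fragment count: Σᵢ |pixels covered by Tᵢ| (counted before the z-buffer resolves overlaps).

T0:
  2·area = 24
  edge (12, 0)→(16, 6): d=(4,6) right/bottom  bias=-1
  edge (16, 6)→(8, 0): d=(-8,-6) top-left  bias=+0
  edge (8, 0)→(12, 0): d=(4,0) top-left  bias=+0
    (5,0)@(11, 1): e=[10,10,4] → #
    (6,0)@(13, 1): e=[-2,22,4] → ·
    (5,1)@(11, 3): e=[18,-6,12] → ·
    (6,1)@(13, 3): e=[6,6,12] → #
    (7,1)@(15, 3): e=[-6,18,12] → ·
    (6,2)@(13, 5): e=[14,-10,20] → ·
    (7,2)@(15, 5): e=[2,2,20] → #
    (8,2)@(17, 5): e=[-10,14,20] → ·
    (7,3)@(15, 7): e=[10,-14,28] → ·
  covered (3 px):
    · · · · · # · · ·
    · · · · · · # · ·
    · · · · · · · # ·
    · · · · · · · · ·
    · · · · · · · · ·
T1:
  2·area = 12
  edge (2, 0)→(14, 6): d=(12,6) right/bottom  bias=-1
  edge (14, 6)→(12, 6): d=(-2,0) right/bottom  bias=-1
  edge (12, 6)→(2, 0): d=(-10,-6) top-left  bias=+0
    (3,1)@(7, 3): e=[6,6,0] → #  [on edge]
    (4,1)@(9, 3): e=[-6,6,12] → ·
    (3,2)@(7, 5): e=[30,2,-20] → ·
    (5,2)@(11, 5): e=[6,2,4] → #
    (6,2)@(13, 5): e=[-6,2,16] → ·
    (5,3)@(11, 7): e=[30,-2,-16] → ·
    (8,4)@(17, 9): e=[18,-6,0] → ·  [on edge]
  covered (2 px):
    · · · · · · · · ·
    · · · # · · · · ·
    · · · · · # · · ·
    · · · · · · · · ·
    · · · · · · · · ·
T2:
  2·area = 60  (B↔C swapped to make it positive)
  edge (7, 9)→(10, 0): d=(3,-9) top-left  bias=+0
  edge (10, 0)→(15, 5): d=(5,5) right/bottom  bias=-1
  edge (15, 5)→(7, 9): d=(-8,4) right/bottom  bias=-1
    (5,0)@(11, 1): e=[12,0,48] → ·  [on edge]
    (4,1)@(9, 3): e=[0,20,40] → #  [on edge]
    (5,1)@(11, 3): e=[18,10,32] → #
    (6,1)@(13, 3): e=[36,0,24] → ·  [on edge]
    (4,2)@(9, 5): e=[6,30,24] → #
    (6,2)@(13, 5): e=[42,10,8] → #
    (7,2)@(15, 5): e=[60,0,0] → ·  [on edge]
    (4,3)@(9, 7): e=[12,40,8] → #
    (5,3)@(11, 7): e=[30,30,0] → ·  [on edge]
    (6,3)@(13, 7): e=[48,20,-8] → ·
    (8,3)@(17, 7): e=[84,0,-24] → ·  [on edge]
    (3,4)@(7, 9): e=[0,60,0] → ·  [on edge]
  covered (6 px):
    · · · · · · · · ·
    · · · · # # · · ·
    · · · · # # # · ·
    · · · · # · · · ·
    · · · · · · · · ·

Result: 11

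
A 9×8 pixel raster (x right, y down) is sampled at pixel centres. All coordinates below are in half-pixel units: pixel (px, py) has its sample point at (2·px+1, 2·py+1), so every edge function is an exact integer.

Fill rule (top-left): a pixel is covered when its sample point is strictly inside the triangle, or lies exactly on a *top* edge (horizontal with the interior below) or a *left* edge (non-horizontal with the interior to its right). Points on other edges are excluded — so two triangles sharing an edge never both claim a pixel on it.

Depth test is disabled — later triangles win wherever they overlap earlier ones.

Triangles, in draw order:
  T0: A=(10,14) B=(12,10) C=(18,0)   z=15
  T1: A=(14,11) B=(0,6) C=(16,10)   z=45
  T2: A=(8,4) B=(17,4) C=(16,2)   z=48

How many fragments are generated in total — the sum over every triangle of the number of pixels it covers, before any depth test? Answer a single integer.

T0:
  2·area = 4
  edge (10, 14)→(12, 10): d=(2,-4) top-left  bias=+0
  edge (12, 10)→(18, 0): d=(6,-10) top-left  bias=+0
  edge (18, 0)→(10, 14): d=(-8,14) right/bottom  bias=-1
    (7,2)@(15, 5): e=[2,0,2] → #  [on edge]
    (8,2)@(17, 5): e=[10,20,-26] → ·
    (7,3)@(15, 7): e=[6,12,-14] → ·
    (4,7)@(9, 15): e=[-2,0,6] → ·  [on edge]
  covered (1 px):
    · · · · · · · · ·
    · · · · · · · · ·
    · · · · · · · # ·
    · · · · · · · · ·
    · · · · · · · · ·
    · · · · · · · · ·
    · · · · · · · · ·
    · · · · · · · · ·
T1:
  2·area = 24
  edge (14, 11)→(0, 6): d=(-14,-5) top-left  bias=+0
  edge (0, 6)→(16, 10): d=(16,4) right/bottom  bias=-1
  edge (16, 10)→(14, 11): d=(-2,1) right/bottom  bias=-1
    (1,3)@(3, 7): e=[1,4,19] → #
    (2,3)@(5, 7): e=[11,-4,17] → ·
    (1,4)@(3, 9): e=[-27,36,15] → ·
    (4,4)@(9, 9): e=[3,12,9] → #
    (5,4)@(11, 9): e=[13,4,7] → #
    (6,4)@(13, 9): e=[23,-4,5] → ·
    (4,5)@(9, 11): e=[-25,44,5] → ·
    (5,5)@(11, 11): e=[-15,36,3] → ·
  covered (3 px):
    · · · · · · · · ·
    · · · · · · · · ·
    · · · · · · · · ·
    · # · · · · · · ·
    · · · · # # · · ·
    · · · · · · · · ·
    · · · · · · · · ·
    · · · · · · · · ·
T2:
  2·area = 18  (B↔C swapped to make it positive)
  edge (8, 4)→(16, 2): d=(8,-2) top-left  bias=+0
  edge (16, 2)→(17, 4): d=(1,2) right/bottom  bias=-1
  edge (17, 4)→(8, 4): d=(-9,0) right/bottom  bias=-1
    (6,1)@(13, 3): e=[2,7,9] → #
    (7,1)@(15, 3): e=[6,3,9] → #
    (8,1)@(17, 3): e=[10,-1,9] → ·
    (6,2)@(13, 5): e=[18,9,-9] → ·
    (7,2)@(15, 5): e=[22,5,-9] → ·
  covered (2 px):
    · · · · · · · · ·
    · · · · · · # # ·
    · · · · · · · · ·
    · · · · · · · · ·
    · · · · · · · · ·
    · · · · · · · · ·
    · · · · · · · · ·
    · · · · · · · · ·

Final: 6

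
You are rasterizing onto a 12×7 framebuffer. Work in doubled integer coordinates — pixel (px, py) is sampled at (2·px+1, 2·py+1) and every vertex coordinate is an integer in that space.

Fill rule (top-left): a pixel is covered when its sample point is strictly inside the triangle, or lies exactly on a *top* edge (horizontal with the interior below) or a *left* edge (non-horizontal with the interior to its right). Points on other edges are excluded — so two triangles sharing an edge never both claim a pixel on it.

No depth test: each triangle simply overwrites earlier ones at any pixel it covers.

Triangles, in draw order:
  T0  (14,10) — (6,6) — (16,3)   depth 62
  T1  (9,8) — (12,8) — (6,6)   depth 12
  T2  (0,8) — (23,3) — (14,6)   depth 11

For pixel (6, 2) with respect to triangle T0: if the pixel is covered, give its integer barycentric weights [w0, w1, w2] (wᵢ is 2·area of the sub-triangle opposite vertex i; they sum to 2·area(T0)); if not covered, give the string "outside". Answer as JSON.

T0:
  2·area = 64
  edge (14, 10)→(6, 6): d=(-8,-4) top-left  bias=+0
  edge (6, 6)→(16, 3): d=(10,-3) top-left  bias=+0
  edge (16, 3)→(14, 10): d=(-2,7) right/bottom  bias=-1
    (5,2)@(11, 5): e=[28,5,31] → █
    (6,2)@(13, 5): e=[36,11,17] → █
    (7,2)@(15, 5): e=[44,17,3] → █
    (8,2)@(17, 5): e=[52,23,-11] → ·
    (4,3)@(9, 7): e=[4,19,41] → █
    (7,3)@(15, 7): e=[28,37,-1] → ·
    (4,4)@(9, 9): e=[-12,39,37] → ·
    (5,4)@(11, 9): e=[-4,45,23] → ·
    (6,4)@(13, 9): e=[4,51,9] → █
    (7,4)@(15, 9): e=[12,57,-5] → ·
    (6,5)@(13, 11): e=[-12,71,5] → ·
  covered (7 px):
    · · · · · · · · · · · ·
    · · · · · · · · · · · ·
    · · · · · █ █ █ · · · ·
    · · · · █ █ █ · · · · ·
    · · · · · · █ · · · · ·
    · · · · · · · · · · · ·
    · · · · · · · · · · · ·
T1:
  2·area = 6  (B↔C swapped to make it positive)
  edge (9, 8)→(6, 6): d=(-3,-2) top-left  bias=+0
  edge (6, 6)→(12, 8): d=(6,2) right/bottom  bias=-1
  edge (12, 8)→(9, 8): d=(-3,0) right/bottom  bias=-1
    (1,2)@(3, 5): e=[-3,0,9] → ·  [on edge]
    (4,3)@(9, 7): e=[3,0,3] → ·  [on edge]
    (7,4)@(15, 9): e=[9,0,-3] → ·  [on edge]
    (10,5)@(21, 11): e=[15,0,-9] → ·  [on edge]
  covered (0 px):
    · · · · · · · · · · · ·
    · · · · · · · · · · · ·
    · · · · · · · · · · · ·
    · · · · · · · · · · · ·
    · · · · · · · · · · · ·
    · · · · · · · · · · · ·
    · · · · · · · · · · · ·
T2:
  2·area = 24
  edge (0, 8)→(23, 3): d=(23,-5) top-left  bias=+0
  edge (23, 3)→(14, 6): d=(-9,3) right/bottom  bias=-1
  edge (14, 6)→(0, 8): d=(-14,2) right/bottom  bias=-1
    (11,1)@(23, 3): e=[0,0,24] → ·  [on edge]
    (7,2)@(15, 5): e=[6,6,12] → █
    (8,2)@(17, 5): e=[16,0,8] → ·  [on edge]
    (10,2)@(21, 5): e=[36,-12,0] → ·  [on edge]
    (2,3)@(5, 7): e=[2,18,4] → █
    (3,3)@(7, 7): e=[12,12,0] → ·  [on edge]
    (5,3)@(11, 7): e=[32,0,-8] → ·  [on edge]
    (7,3)@(15, 7): e=[52,-12,-16] → ·
    (2,4)@(5, 9): e=[48,0,-24] → ·  [on edge]
  covered (2 px):
    · · · · · · · · · · · ·
    · · · · · · · · · · · ·
    · · · · · · · █ · · · ·
    · · █ · · · · · · · · ·
    · · · · · · · · · · · ·
    · · · · · · · · · · · ·
    · · · · · · · · · · · ·

Answer: [11,17,36]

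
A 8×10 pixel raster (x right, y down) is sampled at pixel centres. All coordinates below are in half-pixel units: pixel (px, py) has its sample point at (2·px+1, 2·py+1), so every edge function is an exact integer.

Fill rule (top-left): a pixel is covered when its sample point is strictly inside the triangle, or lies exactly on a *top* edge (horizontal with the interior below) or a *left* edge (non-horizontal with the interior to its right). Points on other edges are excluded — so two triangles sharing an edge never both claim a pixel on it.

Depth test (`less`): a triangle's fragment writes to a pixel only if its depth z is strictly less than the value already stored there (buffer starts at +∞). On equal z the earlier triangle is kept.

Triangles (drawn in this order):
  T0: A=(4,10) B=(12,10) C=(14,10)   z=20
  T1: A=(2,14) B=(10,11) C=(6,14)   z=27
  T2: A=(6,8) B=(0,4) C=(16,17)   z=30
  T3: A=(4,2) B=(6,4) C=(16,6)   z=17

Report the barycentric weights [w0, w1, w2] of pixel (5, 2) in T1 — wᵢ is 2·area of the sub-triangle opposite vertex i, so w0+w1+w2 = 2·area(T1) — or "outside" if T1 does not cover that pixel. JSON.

T0:
  degenerate (2·area = 0) — covers nothing
T1:
  2·area = 12
  edge (2, 14)→(10, 11): d=(8,-3) top-left  bias=+0
  edge (10, 11)→(6, 14): d=(-4,3) right/bottom  bias=-1
  edge (6, 14)→(2, 14): d=(-4,0) right/bottom  bias=-1
    (2,6)@(5, 13): e=[1,7,4] → █
    (3,6)@(7, 13): e=[7,1,4] → █
    (4,6)@(9, 13): e=[13,-5,4] → ·
    (2,7)@(5, 15): e=[17,-1,-4] → ·
    (3,7)@(7, 15): e=[23,-7,-4] → ·
  covered (2 px):
    · · · · · · · ·
    · · · · · · · ·
    · · · · · · · ·
    · · · · · · · ·
    · · · · · · · ·
    · · · · · · · ·
    · · █ █ · · · ·
    · · · · · · · ·
    · · · · · · · ·
    · · · · · · · ·
T2:
  2·area = 14  (B↔C swapped to make it positive)
  edge (6, 8)→(16, 17): d=(10,9) right/bottom  bias=-1
  edge (16, 17)→(0, 4): d=(-16,-13) top-left  bias=+0
  edge (0, 4)→(6, 8): d=(6,4) right/bottom  bias=-1
    (3,4)@(7, 9): e=[1,11,2] → █
    (4,4)@(9, 9): e=[-17,37,-6] → ·
    (3,5)@(7, 11): e=[21,-21,14] → ·
    (4,5)@(9, 11): e=[3,5,6] → █
    (5,5)@(11, 11): e=[-15,31,-2] → ·
    (4,6)@(9, 13): e=[23,-27,18] → ·
  covered (2 px):
    · · · · · · · ·
    · · · · · · · ·
    · · · · · · · ·
    · · · · · · · ·
    · · · █ · · · ·
    · · · · █ · · ·
    · · · · · · · ·
    · · · · · · · ·
    · · · · · · · ·
    · · · · · · · ·
T3:
  2·area = 16  (B↔C swapped to make it positive)
  edge (4, 2)→(16, 6): d=(12,4) right/bottom  bias=-1
  edge (16, 6)→(6, 4): d=(-10,-2) top-left  bias=+0
  edge (6, 4)→(4, 2): d=(-2,-2) top-left  bias=+0
    (0,0)@(1, 1): e=[0,20,-4] → ·  [on edge]
    (1,0)@(3, 1): e=[-8,24,0] → ·  [on edge]
    (0,1)@(1, 3): e=[24,0,-8] → ·  [on edge]
    (2,1)@(5, 3): e=[8,8,0] → █  [on edge]
    (3,1)@(7, 3): e=[0,12,4] → ·  [on edge]
    (2,2)@(5, 5): e=[32,-12,-4] → ·
    (3,2)@(7, 5): e=[24,-8,0] → ·  [on edge]
    (5,2)@(11, 5): e=[8,0,8] → █  [on edge]
    (6,2)@(13, 5): e=[0,4,12] → ·  [on edge]
    (4,3)@(9, 7): e=[40,-24,0] → ·  [on edge]
    (5,3)@(11, 7): e=[32,-20,4] → ·
    (5,4)@(11, 9): e=[56,-40,0] → ·  [on edge]
    (6,5)@(13, 11): e=[72,-56,0] → ·  [on edge]
    (7,6)@(15, 13): e=[88,-72,0] → ·  [on edge]
  covered (2 px):
    · · · · · · · ·
    · · █ · · · · ·
    · · · · · █ · ·
    · · · · · · · ·
    · · · · · · · ·
    · · · · · · · ·
    · · · · · · · ·
    · · · · · · · ·
    · · · · · · · ·
    · · · · · · · ·

Answer: "outside"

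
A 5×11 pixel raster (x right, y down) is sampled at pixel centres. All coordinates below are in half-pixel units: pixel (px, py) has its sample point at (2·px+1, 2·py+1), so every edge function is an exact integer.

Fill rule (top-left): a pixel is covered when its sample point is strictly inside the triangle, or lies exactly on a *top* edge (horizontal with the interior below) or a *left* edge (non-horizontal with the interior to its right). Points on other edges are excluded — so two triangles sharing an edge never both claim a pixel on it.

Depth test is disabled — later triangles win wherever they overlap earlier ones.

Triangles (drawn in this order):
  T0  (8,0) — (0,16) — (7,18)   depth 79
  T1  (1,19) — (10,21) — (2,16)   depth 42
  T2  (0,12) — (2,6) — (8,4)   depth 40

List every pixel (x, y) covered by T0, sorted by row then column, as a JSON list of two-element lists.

T0:
  2·area = 128  (B↔C swapped to make it positive)
  edge (8, 0)→(7, 18): d=(-1,18) right/bottom  bias=-1
  edge (7, 18)→(0, 16): d=(-7,-2) top-left  bias=+0
  edge (0, 16)→(8, 0): d=(8,-16) top-left  bias=+0
    (3,1)@(7, 3): e=[15,105,8] → █
    (4,1)@(9, 3): e=[-21,109,40] → ·
    (3,2)@(7, 5): e=[13,91,24] → █
    (4,2)@(9, 5): e=[-23,95,56] → ·
    (2,3)@(5, 7): e=[47,73,8] → █
    (4,3)@(9, 7): e=[-25,81,72] → ·
    (2,4)@(5, 9): e=[45,59,24] → █
    (4,4)@(9, 9): e=[-27,67,88] → ·
    (1,5)@(3, 11): e=[79,41,8] → █
    (4,5)@(9, 11): e=[-29,53,104] → ·
    (1,6)@(3, 13): e=[77,27,24] → █
    (4,6)@(9, 13): e=[-31,39,120] → ·
  covered (18 px):
    · · · · ·
    · · · █ ·
    · · · █ ·
    · · █ █ ·
    · · █ █ ·
    · █ █ █ ·
    · █ █ █ ·
    █ █ █ █ ·
    · · █ █ ·
    · · · · ·
    · · · · ·
T1:
  2·area = 29  (B↔C swapped to make it positive)
  edge (1, 19)→(2, 16): d=(1,-3) top-left  bias=+0
  edge (2, 16)→(10, 21): d=(8,5) right/bottom  bias=-1
  edge (10, 21)→(1, 19): d=(-9,-2) top-left  bias=+0
    (3,0)@(7, 1): e=[0,-145,174] → ·  [on edge]
    (2,3)@(5, 7): e=[0,-87,116] → ·  [on edge]
    (1,6)@(3, 13): e=[0,-29,58] → ·  [on edge]
    (1,8)@(3, 17): e=[4,3,22] → █
    (2,8)@(5, 17): e=[10,-7,26] → ·
    (0,9)@(1, 19): e=[0,29,0] → █  [on edge]
    (2,9)@(5, 19): e=[12,9,8] → █
    (3,9)@(7, 19): e=[18,-1,12] → ·
    (0,10)@(1, 21): e=[2,45,-18] → ·
    (1,10)@(3, 21): e=[8,35,-14] → ·
    (2,10)@(5, 21): e=[14,25,-10] → ·
  covered (4 px):
    · · · · ·
    · · · · ·
    · · · · ·
    · · · · ·
    · · · · ·
    · · · · ·
    · · · · ·
    · · · · ·
    · █ · · ·
    █ █ █ · ·
    · · · · ·
T2:
  2·area = 32
  edge (0, 12)→(2, 6): d=(2,-6) top-left  bias=+0
  edge (2, 6)→(8, 4): d=(6,-2) top-left  bias=+0
  edge (8, 4)→(0, 12): d=(-8,8) right/bottom  bias=-1
    (1,1)@(3, 3): e=[0,-16,48] → ·  [on edge]
    (4,1)@(9, 3): e=[36,-4,0] → ·  [on edge]
    (2,2)@(5, 5): e=[16,0,16] → █  [on edge]
    (3,2)@(7, 5): e=[28,4,0] → ·  [on edge]
    (1,3)@(3, 7): e=[8,8,16] → █
    (2,3)@(5, 7): e=[20,12,0] → ·  [on edge]
    (0,4)@(1, 9): e=[0,16,16] → █  [on edge]
    (1,4)@(3, 9): e=[12,20,0] → ·  [on edge]
    (0,5)@(1, 11): e=[4,28,0] → ·  [on edge]
  covered (3 px):
    · · · · ·
    · · · · ·
    · · █ · ·
    · █ · · ·
    █ · · · ·
    · · · · ·
    · · · · ·
    · · · · ·
    · · · · ·
    · · · · ·
    · · · · ·

Answer: [[3,1],[3,2],[2,3],[3,3],[2,4],[3,4],[1,5],[2,5],[3,5],[1,6],[2,6],[3,6],[0,7],[1,7],[2,7],[3,7],[2,8],[3,8]]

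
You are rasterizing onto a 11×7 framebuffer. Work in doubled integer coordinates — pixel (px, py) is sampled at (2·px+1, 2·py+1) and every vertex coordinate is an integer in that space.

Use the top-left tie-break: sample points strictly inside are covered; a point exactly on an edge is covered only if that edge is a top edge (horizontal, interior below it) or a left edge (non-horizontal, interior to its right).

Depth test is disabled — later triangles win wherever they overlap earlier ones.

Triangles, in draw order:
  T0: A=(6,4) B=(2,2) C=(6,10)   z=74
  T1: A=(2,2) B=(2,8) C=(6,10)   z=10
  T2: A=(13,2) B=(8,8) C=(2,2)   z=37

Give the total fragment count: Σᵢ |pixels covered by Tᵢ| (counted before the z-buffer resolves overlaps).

T0:
  2·area = 24  (B↔C swapped to make it positive)
  edge (6, 4)→(6, 10): d=(0,6) right/bottom  bias=-1
  edge (6, 10)→(2, 2): d=(-4,-8) top-left  bias=+0
  edge (2, 2)→(6, 4): d=(4,2) right/bottom  bias=-1
    (1,1)@(3, 3): e=[18,4,2] → X
    (2,1)@(5, 3): e=[6,20,-2] → .
    (1,2)@(3, 5): e=[18,-4,10] → .
    (2,2)@(5, 5): e=[6,12,6] → X
    (3,2)@(7, 5): e=[-6,28,2] → .
    (2,3)@(5, 7): e=[6,4,14] → X
    (3,3)@(7, 7): e=[-6,20,10] → .
    (2,4)@(5, 9): e=[6,-4,22] → .
  covered (3 px):
    . . . . . . . . . . .
    . X . . . . . . . . .
    . . X . . . . . . . .
    . . X . . . . . . . .
    . . . . . . . . . . .
    . . . . . . . . . . .
    . . . . . . . . . . .
T1:
  2·area = 24  (B↔C swapped to make it positive)
  edge (2, 2)→(6, 10): d=(4,8) right/bottom  bias=-1
  edge (6, 10)→(2, 8): d=(-4,-2) top-left  bias=+0
  edge (2, 8)→(2, 2): d=(0,-6) top-left  bias=+0
    (1,2)@(3, 5): e=[4,14,6] → X
    (2,2)@(5, 5): e=[-12,18,18] → .
    (1,3)@(3, 7): e=[12,6,6] → X
    (2,3)@(5, 7): e=[-4,10,18] → .
    (1,4)@(3, 9): e=[20,-2,6] → .
    (2,4)@(5, 9): e=[4,2,18] → X
    (3,4)@(7, 9): e=[-12,6,30] → .
    (2,5)@(5, 11): e=[12,-6,18] → .
  covered (3 px):
    . . . . . . . . . . .
    . . . . . . . . . . .
    . X . . . . . . . . .
    . X . . . . . . . . .
    . . X . . . . . . . .
    . . . . . . . . . . .
    . . . . . . . . . . .
T2:
  2·area = 66
  edge (13, 2)→(8, 8): d=(-5,6) right/bottom  bias=-1
  edge (8, 8)→(2, 2): d=(-6,-6) top-left  bias=+0
  edge (2, 2)→(13, 2): d=(11,0) top-left  bias=+0
    (0,0)@(1, 1): e=[77,0,-11] → .  [on edge]
    (1,1)@(3, 3): e=[55,0,11] → X  [on edge]
    (2,1)@(5, 3): e=[43,12,11] → X
    (3,1)@(7, 3): e=[31,24,11] → X
    (4,1)@(9, 3): e=[19,36,11] → X
    (5,1)@(11, 3): e=[7,48,11] → X
    (6,1)@(13, 3): e=[-5,60,11] → .
    (1,2)@(3, 5): e=[45,-12,33] → .
    (2,2)@(5, 5): e=[33,0,33] → X  [on edge]
    (5,2)@(11, 5): e=[-3,36,33] → .
    (2,3)@(5, 7): e=[23,-12,55] → .
    (3,3)@(7, 7): e=[11,0,55] → X  [on edge]
    (4,4)@(9, 9): e=[-11,0,77] → .  [on edge]
    (5,5)@(11, 11): e=[-33,0,99] → .  [on edge]
    (6,6)@(13, 13): e=[-55,0,121] → .  [on edge]
  covered (9 px):
    . . . . . . . . . . .
    . X X X X X . . . . .
    . . X X X . . . . . .
    . . . X . . . . . . .
    . . . . . . . . . . .
    . . . . . . . . . . .
    . . . . . . . . . . .

Result: 15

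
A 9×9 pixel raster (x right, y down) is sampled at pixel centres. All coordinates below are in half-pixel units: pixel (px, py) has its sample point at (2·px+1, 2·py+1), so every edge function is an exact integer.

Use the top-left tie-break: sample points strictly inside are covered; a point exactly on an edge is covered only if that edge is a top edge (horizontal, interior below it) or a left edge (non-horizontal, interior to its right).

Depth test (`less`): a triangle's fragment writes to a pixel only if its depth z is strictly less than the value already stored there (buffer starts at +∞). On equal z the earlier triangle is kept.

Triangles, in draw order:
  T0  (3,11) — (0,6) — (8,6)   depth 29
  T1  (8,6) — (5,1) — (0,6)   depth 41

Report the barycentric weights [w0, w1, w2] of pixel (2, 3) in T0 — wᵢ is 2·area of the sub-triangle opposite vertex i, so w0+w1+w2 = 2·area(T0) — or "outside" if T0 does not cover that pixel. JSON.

T0:
  2·area = 40
  edge (3, 11)→(0, 6): d=(-3,-5) top-left  bias=+0
  edge (0, 6)→(8, 6): d=(8,0) top-left  bias=+0
  edge (8, 6)→(3, 11): d=(-5,5) right/bottom  bias=-1
    (6,0)@(13, 1): e=[80,-40,0] → ·  [on edge]
    (5,1)@(11, 3): e=[64,-24,0] → ·  [on edge]
    (4,2)@(9, 5): e=[48,-8,0] → ·  [on edge]
    (0,3)@(1, 7): e=[2,8,30] → #
    (1,3)@(3, 7): e=[12,8,20] → #
    (2,3)@(5, 7): e=[22,8,10] → #
    (3,3)@(7, 7): e=[32,8,0] → ·  [on edge]
    (0,4)@(1, 9): e=[-4,24,20] → ·
    (1,4)@(3, 9): e=[6,24,10] → #
    (2,4)@(5, 9): e=[16,24,0] → ·  [on edge]
    (1,5)@(3, 11): e=[0,40,0] → ·  [on edge]
    (0,6)@(1, 13): e=[-16,56,0] → ·  [on edge]
  covered (4 px):
    · · · · · · · · ·
    · · · · · · · · ·
    · · · · · · · · ·
    # # # · · · · · ·
    · # · · · · · · ·
    · · · · · · · · ·
    · · · · · · · · ·
    · · · · · · · · ·
    · · · · · · · · ·
T1:
  2·area = 40  (B↔C swapped to make it positive)
  edge (8, 6)→(0, 6): d=(-8,0) right/bottom  bias=-1
  edge (0, 6)→(5, 1): d=(5,-5) top-left  bias=+0
  edge (5, 1)→(8, 6): d=(3,5) right/bottom  bias=-1
    (2,0)@(5, 1): e=[40,0,0] → ·  [on edge]
    (1,1)@(3, 3): e=[24,0,16] → #  [on edge]
    (2,1)@(5, 3): e=[24,10,6] → #
    (3,1)@(7, 3): e=[24,20,-4] → ·
    (0,2)@(1, 5): e=[8,0,32] → #  [on edge]
    (3,2)@(7, 5): e=[8,30,2] → #
    (4,2)@(9, 5): e=[8,40,-8] → ·
    (0,3)@(1, 7): e=[-8,10,38] → ·
    (1,3)@(3, 7): e=[-8,20,28] → ·
    (2,3)@(5, 7): e=[-8,30,18] → ·
    (3,3)@(7, 7): e=[-8,40,8] → ·
    (5,5)@(11, 11): e=[-40,80,0] → ·  [on edge]
  covered (6 px):
    · · · · · · · · ·
    · # # · · · · · ·
    # # # # · · · · ·
    · · · · · · · · ·
    · · · · · · · · ·
    · · · · · · · · ·
    · · · · · · · · ·
    · · · · · · · · ·
    · · · · · · · · ·

Answer: [8,10,22]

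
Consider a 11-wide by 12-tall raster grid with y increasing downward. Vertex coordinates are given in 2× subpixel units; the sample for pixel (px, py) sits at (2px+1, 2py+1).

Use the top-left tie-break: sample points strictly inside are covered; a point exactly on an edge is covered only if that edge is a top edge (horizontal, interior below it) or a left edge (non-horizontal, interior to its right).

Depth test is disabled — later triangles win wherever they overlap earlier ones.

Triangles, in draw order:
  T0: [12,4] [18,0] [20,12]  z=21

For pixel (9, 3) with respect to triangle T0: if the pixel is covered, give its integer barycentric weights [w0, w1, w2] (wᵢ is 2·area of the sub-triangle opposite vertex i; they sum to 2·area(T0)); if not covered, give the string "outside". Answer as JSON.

T0:
  2·area = 80
  edge (12, 4)→(18, 0): d=(6,-4) top-left  bias=+0
  edge (18, 0)→(20, 12): d=(2,12) right/bottom  bias=-1
  edge (20, 12)→(12, 4): d=(-8,-8) top-left  bias=+0
    (4,0)@(9, 1): e=[-30,110,0] → ·  [on edge]
    (8,0)@(17, 1): e=[2,14,64] → █
    (9,0)@(19, 1): e=[10,-10,80] → ·
    (5,1)@(11, 3): e=[-10,90,0] → ·  [on edge]
    (7,1)@(15, 3): e=[6,42,32] → █
    (9,1)@(19, 3): e=[22,-6,64] → ·
    (6,2)@(13, 5): e=[10,70,0] → █  [on edge]
    (9,2)@(19, 5): e=[34,-2,48] → ·
    (6,3)@(13, 7): e=[22,74,-16] → ·
    (7,3)@(15, 7): e=[30,50,0] → █  [on edge]
    (9,3)@(19, 7): e=[46,2,32] → █
    (10,3)@(21, 7): e=[54,-22,48] → ·
    (8,4)@(17, 9): e=[50,30,0] → █  [on edge]
    (9,5)@(19, 11): e=[70,10,0] → █  [on edge]
    (10,6)@(21, 13): e=[90,-10,0] → ·  [on edge]
  covered (12 px):
    · · · · · · · · █ · ·
    · · · · · · · █ █ · ·
    · · · · · · █ █ █ · ·
    · · · · · · · █ █ █ ·
    · · · · · · · · █ █ ·
    · · · · · · · · · █ ·
    · · · · · · · · · · ·
    · · · · · · · · · · ·
    · · · · · · · · · · ·
    · · · · · · · · · · ·
    · · · · · · · · · · ·
    · · · · · · · · · · ·

Answer: [2,32,46]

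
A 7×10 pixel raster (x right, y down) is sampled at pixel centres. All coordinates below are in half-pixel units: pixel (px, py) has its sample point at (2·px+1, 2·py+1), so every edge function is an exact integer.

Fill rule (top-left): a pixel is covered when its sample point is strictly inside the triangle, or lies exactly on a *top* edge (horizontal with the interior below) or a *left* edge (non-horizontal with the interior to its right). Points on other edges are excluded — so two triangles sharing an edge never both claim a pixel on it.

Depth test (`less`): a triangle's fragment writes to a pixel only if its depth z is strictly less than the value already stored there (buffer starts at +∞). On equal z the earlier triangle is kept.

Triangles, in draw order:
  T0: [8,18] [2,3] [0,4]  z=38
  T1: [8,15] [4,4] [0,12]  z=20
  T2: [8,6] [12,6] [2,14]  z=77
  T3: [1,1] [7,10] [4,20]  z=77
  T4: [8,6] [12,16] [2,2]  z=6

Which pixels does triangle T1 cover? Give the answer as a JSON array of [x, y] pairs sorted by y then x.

T0:
  2·area = 36  (B↔C swapped to make it positive)
  edge (8, 18)→(0, 4): d=(-8,-14) top-left  bias=+0
  edge (0, 4)→(2, 3): d=(2,-1) top-left  bias=+0
  edge (2, 3)→(8, 18): d=(6,15) right/bottom  bias=-1
    (0,2)@(1, 5): e=[6,3,27] → █
    (1,2)@(3, 5): e=[34,5,-3] → ·
    (0,3)@(1, 7): e=[-10,7,39] → ·
    (1,3)@(3, 7): e=[18,9,9] → █
    (2,3)@(5, 7): e=[46,11,-21] → ·
    (1,4)@(3, 9): e=[2,13,21] → █
    (2,4)@(5, 9): e=[30,15,-9] → ·
    (1,5)@(3, 11): e=[-14,17,33] → ·
    (2,5)@(5, 11): e=[14,19,3] → █
    (3,5)@(7, 11): e=[42,21,-27] → ·
    (2,6)@(5, 13): e=[-2,23,15] → ·
  covered (4 px):
    · · · · · · ·
    · · · · · · ·
    █ · · · · · ·
    · █ · · · · ·
    · █ · · · · ·
    · · █ · · · ·
    · · · · · · ·
    · · · · · · ·
    · · · · · · ·
    · · · · · · ·
T1:
  2·area = 76  (B↔C swapped to make it positive)
  edge (8, 15)→(0, 12): d=(-8,-3) top-left  bias=+0
  edge (0, 12)→(4, 4): d=(4,-8) top-left  bias=+0
  edge (4, 4)→(8, 15): d=(4,11) right/bottom  bias=-1
    (1,3)@(3, 7): e=[49,4,23] → █
    (2,3)@(5, 7): e=[55,20,1] → █
    (3,3)@(7, 7): e=[61,36,-21] → ·
    (1,4)@(3, 9): e=[33,12,31] → █
    (3,4)@(7, 9): e=[45,44,-13] → ·
    (0,5)@(1, 11): e=[11,4,61] → █
    (3,5)@(7, 11): e=[29,52,-5] → ·
    (0,6)@(1, 13): e=[-5,12,69] → ·
    (1,6)@(3, 13): e=[1,28,47] → █
    (3,6)@(7, 13): e=[13,60,3] → █
    (4,6)@(9, 13): e=[19,76,-19] → ·
    (1,7)@(3, 15): e=[-15,36,55] → ·
  covered (10 px):
    · · · · · · ·
    · · · · · · ·
    · · · · · · ·
    · █ █ · · · ·
    · █ █ · · · ·
    █ █ █ · · · ·
    · █ █ █ · · ·
    · · · · · · ·
    · · · · · · ·
    · · · · · · ·
T2:
  2·area = 32
  edge (8, 6)→(12, 6): d=(4,0) top-left  bias=+0
  edge (12, 6)→(2, 14): d=(-10,8) right/bottom  bias=-1
  edge (2, 14)→(8, 6): d=(6,-8) top-left  bias=+0
    (4,3)@(9, 7): e=[4,14,14] → █
    (5,3)@(11, 7): e=[4,-2,30] → ·
    (3,4)@(7, 9): e=[12,10,10] → █
    (4,4)@(9, 9): e=[12,-6,26] → ·
    (2,5)@(5, 11): e=[20,6,6] → █
    (3,5)@(7, 11): e=[20,-10,22] → ·
    (1,6)@(3, 13): e=[28,2,2] → █
    (2,6)@(5, 13): e=[28,-14,18] → ·
    (1,7)@(3, 15): e=[36,-18,14] → ·
  covered (4 px):
    · · · · · · ·
    · · · · · · ·
    · · · · · · ·
    · · · · █ · ·
    · · · █ · · ·
    · · █ · · · ·
    · █ · · · · ·
    · · · · · · ·
    · · · · · · ·
    · · · · · · ·
T3:
  2·area = 87
  edge (1, 1)→(7, 10): d=(6,9) right/bottom  bias=-1
  edge (7, 10)→(4, 20): d=(-3,10) right/bottom  bias=-1
  edge (4, 20)→(1, 1): d=(-3,-19) top-left  bias=+0
    (0,0)@(1, 1): e=[0,87,0] → ·  [on edge]
    (1,2)@(3, 5): e=[6,55,26] → █
    (2,2)@(5, 5): e=[-12,35,64] → ·
    (1,3)@(3, 7): e=[18,49,20] → █
    (2,3)@(5, 7): e=[0,29,58] → ·  [on edge]
    (1,4)@(3, 9): e=[30,43,14] → █
    (2,4)@(5, 9): e=[12,23,52] → █
    (3,4)@(7, 9): e=[-6,3,90] → ·
    (1,5)@(3, 11): e=[42,37,8] → █
    (3,5)@(7, 11): e=[6,-3,84] → ·
    (1,6)@(3, 13): e=[54,31,2] → █
    (3,6)@(7, 13): e=[18,-9,78] → ·
    (4,6)@(9, 13): e=[0,-29,116] → ·  [on edge]
    (6,9)@(13, 19): e=[0,-87,174] → ·  [on edge]
  covered (9 px):
    · · · · · · ·
    · · · · · · ·
    · █ · · · · ·
    · █ · · · · ·
    · █ █ · · · ·
    · █ █ · · · ·
    · █ █ · · · ·
    · · █ · · · ·
    · · · · · · ·
    · · · · · · ·
T4:
  2·area = 44
  edge (8, 6)→(12, 16): d=(4,10) right/bottom  bias=-1
  edge (12, 16)→(2, 2): d=(-10,-14) top-left  bias=+0
  edge (2, 2)→(8, 6): d=(6,4) right/bottom  bias=-1
    (1,1)@(3, 3): e=[38,4,2] → █
    (2,1)@(5, 3): e=[18,32,-6] → ·
    (1,2)@(3, 5): e=[46,-16,14] → ·
    (2,2)@(5, 5): e=[26,12,6] → █
    (3,2)@(7, 5): e=[6,40,-2] → ·
    (2,3)@(5, 7): e=[34,-8,18] → ·
    (3,3)@(7, 7): e=[14,20,10] → █
    (4,3)@(9, 7): e=[-6,48,2] → ·
    (3,4)@(7, 9): e=[22,0,22] → █  [on edge]
    (4,4)@(9, 9): e=[2,28,14] → █
    (5,4)@(11, 9): e=[-18,56,6] → ·
    (3,5)@(7, 11): e=[30,-20,34] → ·
  covered (6 px):
    · · · · · · ·
    · █ · · · · ·
    · · █ · · · ·
    · · · █ · · ·
    · · · █ █ · ·
    · · · · █ · ·
    · · · · · · ·
    · · · · · · ·
    · · · · · · ·
    · · · · · · ·

Result: [[1,3],[2,3],[1,4],[2,4],[0,5],[1,5],[2,5],[1,6],[2,6],[3,6]]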